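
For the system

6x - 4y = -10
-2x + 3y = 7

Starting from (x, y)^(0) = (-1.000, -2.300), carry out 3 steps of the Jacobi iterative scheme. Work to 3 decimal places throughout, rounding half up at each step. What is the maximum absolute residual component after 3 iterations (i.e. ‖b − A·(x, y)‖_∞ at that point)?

Iteration 1:
  x = (-10 - (-4)·-2.300) / (6) = -3.200
  y = (7 - (-2)·-1.000) / (3) = 1.667
Iteration 2:
  x = (-10 - (-4)·1.667) / (6) = -0.555
  y = (7 - (-2)·-3.200) / (3) = 0.200
Iteration 3:
  x = (-10 - (-4)·0.200) / (6) = -1.533
  y = (7 - (-2)·-0.555) / (3) = 1.963
Residual b − A·x = (7.050, -1.955); ∞-norm = 7.050

7.050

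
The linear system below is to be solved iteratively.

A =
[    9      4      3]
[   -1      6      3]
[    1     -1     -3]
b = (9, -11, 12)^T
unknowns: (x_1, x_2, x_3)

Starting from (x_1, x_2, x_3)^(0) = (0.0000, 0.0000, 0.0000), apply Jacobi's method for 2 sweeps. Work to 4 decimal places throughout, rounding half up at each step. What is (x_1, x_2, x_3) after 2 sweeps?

Iteration 1:
  x_1 = (9 - (4)·0.0000 - (3)·0.0000) / (9) = 1.0000
  x_2 = (-11 - (-1)·0.0000 - (3)·0.0000) / (6) = -1.8333
  x_3 = (12 - (1)·0.0000 - (-1)·0.0000) / (-3) = -4.0000
Iteration 2:
  x_1 = (9 - (4)·-1.8333 - (3)·-4.0000) / (9) = 3.1481
  x_2 = (-11 - (-1)·1.0000 - (3)·-4.0000) / (6) = 0.3333
  x_3 = (12 - (1)·1.0000 - (-1)·-1.8333) / (-3) = -3.0556

(3.1481, 0.3333, -3.0556)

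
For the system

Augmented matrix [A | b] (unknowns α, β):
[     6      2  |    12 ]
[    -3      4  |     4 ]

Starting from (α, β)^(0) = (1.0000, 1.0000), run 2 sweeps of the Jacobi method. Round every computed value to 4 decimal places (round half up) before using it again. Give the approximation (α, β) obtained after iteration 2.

Iteration 1:
  α = (12 - (2)·1.0000) / (6) = 1.6667
  β = (4 - (-3)·1.0000) / (4) = 1.7500
Iteration 2:
  α = (12 - (2)·1.7500) / (6) = 1.4167
  β = (4 - (-3)·1.6667) / (4) = 2.2500

(1.4167, 2.2500)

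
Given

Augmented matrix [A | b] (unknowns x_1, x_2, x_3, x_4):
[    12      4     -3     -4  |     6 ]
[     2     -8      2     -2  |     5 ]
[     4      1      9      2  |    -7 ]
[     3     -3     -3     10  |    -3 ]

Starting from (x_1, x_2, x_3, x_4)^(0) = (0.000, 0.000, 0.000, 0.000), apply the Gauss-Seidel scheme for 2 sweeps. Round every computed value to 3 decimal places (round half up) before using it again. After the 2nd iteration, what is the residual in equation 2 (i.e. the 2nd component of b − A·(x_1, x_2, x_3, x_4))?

Iteration 1:
  x_1 = (6 - (4)·0.000 - (-3)·0.000 - (-4)·0.000) / (12) = 0.500
  x_2 = (5 - (2)·0.500 - (2)·0.000 - (-2)·0.000) / (-8) = -0.500
  x_3 = (-7 - (4)·0.500 - (1)·-0.500 - (2)·0.000) / (9) = -0.944
  x_4 = (-3 - (3)·0.500 - (-3)·-0.500 - (-3)·-0.944) / (10) = -0.883
Iteration 2:
  x_1 = (6 - (4)·-0.500 - (-3)·-0.944 - (-4)·-0.883) / (12) = 0.136
  x_2 = (5 - (2)·0.136 - (2)·-0.944 - (-2)·-0.883) / (-8) = -0.606
  x_3 = (-7 - (4)·0.136 - (1)·-0.606 - (2)·-0.883) / (9) = -0.575
  x_4 = (-3 - (3)·0.136 - (-3)·-0.606 - (-3)·-0.575) / (10) = -0.695
Residual b − A·x = (2.287, -0.360, -0.373, -0.001)

-0.360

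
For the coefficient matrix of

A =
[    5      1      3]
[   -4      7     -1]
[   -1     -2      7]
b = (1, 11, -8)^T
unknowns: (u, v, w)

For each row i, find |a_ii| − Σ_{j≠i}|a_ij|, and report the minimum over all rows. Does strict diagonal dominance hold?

1

row 1: |5| − (1+3) = 1
row 2: |7| − (4+1) = 2
row 3: |7| − (1+2) = 4
minimum over rows = 1 → strictly diagonally dominant (convergence guaranteed)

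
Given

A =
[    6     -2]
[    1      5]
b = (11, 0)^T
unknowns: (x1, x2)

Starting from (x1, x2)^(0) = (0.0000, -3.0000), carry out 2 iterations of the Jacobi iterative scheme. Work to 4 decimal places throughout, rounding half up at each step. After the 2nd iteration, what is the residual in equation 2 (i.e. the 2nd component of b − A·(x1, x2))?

Iteration 1:
  x1 = (11 - (-2)·-3.0000) / (6) = 0.8333
  x2 = (0 - (1)·0.0000) / (5) = 0.0000
Iteration 2:
  x1 = (11 - (-2)·0.0000) / (6) = 1.8333
  x2 = (0 - (1)·0.8333) / (5) = -0.1667
Residual b − A·x = (-0.3332, -0.9998)

-0.9998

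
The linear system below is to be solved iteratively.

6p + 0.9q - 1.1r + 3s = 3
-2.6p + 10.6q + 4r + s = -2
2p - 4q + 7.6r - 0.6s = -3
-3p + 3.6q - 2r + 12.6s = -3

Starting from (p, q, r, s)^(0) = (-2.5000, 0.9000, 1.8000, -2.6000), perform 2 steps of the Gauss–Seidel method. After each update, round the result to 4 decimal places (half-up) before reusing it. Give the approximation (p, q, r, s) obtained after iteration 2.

(0.2582, 0.3176, -0.2888, -0.3132)

Iteration 1:
  p = (3 - (0.9)·0.9000 - (-1.1)·1.8000 - (3)·-2.6000) / (6) = 1.9950
  q = (-2 - (-2.6)·1.9950 - (4)·1.8000 - (1)·-2.6000) / (10.6) = -0.1333
  r = (-3 - (2)·1.9950 - (-4)·-0.1333 - (-0.6)·-2.6000) / (7.6) = -1.1952
  s = (-3 - (-3)·1.9950 - (3.6)·-0.1333 - (-2)·-1.1952) / (12.6) = 0.0853
Iteration 2:
  p = (3 - (0.9)·-0.1333 - (-1.1)·-1.1952 - (3)·0.0853) / (6) = 0.2582
  q = (-2 - (-2.6)·0.2582 - (4)·-1.1952 - (1)·0.0853) / (10.6) = 0.3176
  r = (-3 - (2)·0.2582 - (-4)·0.3176 - (-0.6)·0.0853) / (7.6) = -0.2888
  s = (-3 - (-3)·0.2582 - (3.6)·0.3176 - (-2)·-0.2888) / (12.6) = -0.3132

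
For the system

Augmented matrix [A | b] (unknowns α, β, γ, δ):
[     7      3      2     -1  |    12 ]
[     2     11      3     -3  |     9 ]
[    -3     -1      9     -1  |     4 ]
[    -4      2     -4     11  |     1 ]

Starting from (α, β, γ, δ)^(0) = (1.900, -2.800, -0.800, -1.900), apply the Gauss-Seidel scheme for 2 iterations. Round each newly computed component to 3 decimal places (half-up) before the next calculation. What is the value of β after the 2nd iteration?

0.630

Iteration 1:
  α = (12 - (3)·-2.800 - (2)·-0.800 - (-1)·-1.900) / (7) = 2.871
  β = (9 - (2)·2.871 - (3)·-0.800 - (-3)·-1.900) / (11) = -0.004
  γ = (4 - (-3)·2.871 - (-1)·-0.004 - (-1)·-1.900) / (9) = 1.190
  δ = (1 - (-4)·2.871 - (2)·-0.004 - (-4)·1.190) / (11) = 1.568
Iteration 2:
  α = (12 - (3)·-0.004 - (2)·1.190 - (-1)·1.568) / (7) = 1.600
  β = (9 - (2)·1.600 - (3)·1.190 - (-3)·1.568) / (11) = 0.630
  γ = (4 - (-3)·1.600 - (-1)·0.630 - (-1)·1.568) / (9) = 1.222
  δ = (1 - (-4)·1.600 - (2)·0.630 - (-4)·1.222) / (11) = 1.003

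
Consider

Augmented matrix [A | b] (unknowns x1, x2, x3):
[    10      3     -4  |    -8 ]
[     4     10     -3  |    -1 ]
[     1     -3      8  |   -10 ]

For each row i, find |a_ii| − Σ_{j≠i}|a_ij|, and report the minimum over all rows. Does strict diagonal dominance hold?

row 1: |10| − (3+4) = 3
row 2: |10| − (4+3) = 3
row 3: |8| − (1+3) = 4
minimum over rows = 3 → strictly diagonally dominant (convergence guaranteed)

3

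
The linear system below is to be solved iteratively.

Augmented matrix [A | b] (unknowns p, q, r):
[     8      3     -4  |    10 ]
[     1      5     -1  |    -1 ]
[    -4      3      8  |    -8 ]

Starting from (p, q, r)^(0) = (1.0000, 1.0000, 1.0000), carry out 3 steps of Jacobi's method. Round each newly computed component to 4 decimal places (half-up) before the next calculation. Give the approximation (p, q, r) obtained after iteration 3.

(1.3750, -0.4250, -0.3125)

Iteration 1:
  p = (10 - (3)·1.0000 - (-4)·1.0000) / (8) = 1.3750
  q = (-1 - (1)·1.0000 - (-1)·1.0000) / (5) = -0.2000
  r = (-8 - (-4)·1.0000 - (3)·1.0000) / (8) = -0.8750
Iteration 2:
  p = (10 - (3)·-0.2000 - (-4)·-0.8750) / (8) = 0.8875
  q = (-1 - (1)·1.3750 - (-1)·-0.8750) / (5) = -0.6500
  r = (-8 - (-4)·1.3750 - (3)·-0.2000) / (8) = -0.2375
Iteration 3:
  p = (10 - (3)·-0.6500 - (-4)·-0.2375) / (8) = 1.3750
  q = (-1 - (1)·0.8875 - (-1)·-0.2375) / (5) = -0.4250
  r = (-8 - (-4)·0.8875 - (3)·-0.6500) / (8) = -0.3125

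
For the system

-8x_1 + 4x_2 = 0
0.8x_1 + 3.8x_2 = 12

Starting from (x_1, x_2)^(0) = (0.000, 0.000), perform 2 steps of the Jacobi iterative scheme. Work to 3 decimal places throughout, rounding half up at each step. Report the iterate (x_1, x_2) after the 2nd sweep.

Iteration 1:
  x_1 = (0 - (4)·0.000) / (-8) = 0.000
  x_2 = (12 - (0.8)·0.000) / (3.8) = 3.158
Iteration 2:
  x_1 = (0 - (4)·3.158) / (-8) = 1.579
  x_2 = (12 - (0.8)·0.000) / (3.8) = 3.158

(1.579, 3.158)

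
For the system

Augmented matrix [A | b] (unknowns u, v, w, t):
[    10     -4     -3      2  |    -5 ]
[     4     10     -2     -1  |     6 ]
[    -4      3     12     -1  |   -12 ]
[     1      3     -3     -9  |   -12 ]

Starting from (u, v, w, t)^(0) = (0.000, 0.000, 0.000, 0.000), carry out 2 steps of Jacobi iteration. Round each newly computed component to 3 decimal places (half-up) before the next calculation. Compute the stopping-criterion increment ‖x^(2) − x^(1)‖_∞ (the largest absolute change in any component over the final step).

0.478

Iteration 1:
  u = (-5 - (-4)·0.000 - (-3)·0.000 - (2)·0.000) / (10) = -0.500
  v = (6 - (4)·0.000 - (-2)·0.000 - (-1)·0.000) / (10) = 0.600
  w = (-12 - (-4)·0.000 - (3)·0.000 - (-1)·0.000) / (12) = -1.000
  t = (-12 - (1)·0.000 - (3)·0.000 - (-3)·0.000) / (-9) = 1.333
Iteration 2:
  u = (-5 - (-4)·0.600 - (-3)·-1.000 - (2)·1.333) / (10) = -0.827
  v = (6 - (4)·-0.500 - (-2)·-1.000 - (-1)·1.333) / (10) = 0.733
  w = (-12 - (-4)·-0.500 - (3)·0.600 - (-1)·1.333) / (12) = -1.206
  t = (-12 - (1)·-0.500 - (3)·0.600 - (-3)·-1.000) / (-9) = 1.811
Change: (-0.327, 0.133, -0.206, 0.478) → max |·| = 0.478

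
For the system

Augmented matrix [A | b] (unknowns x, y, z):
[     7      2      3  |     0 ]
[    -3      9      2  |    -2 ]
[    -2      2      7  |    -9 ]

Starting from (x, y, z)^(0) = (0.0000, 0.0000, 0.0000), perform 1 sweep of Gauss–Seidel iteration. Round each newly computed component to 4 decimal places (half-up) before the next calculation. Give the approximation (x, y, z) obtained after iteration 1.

(0.0000, -0.2222, -1.2222)

Iteration 1:
  x = (0 - (2)·0.0000 - (3)·0.0000) / (7) = 0.0000
  y = (-2 - (-3)·0.0000 - (2)·0.0000) / (9) = -0.2222
  z = (-9 - (-2)·0.0000 - (2)·-0.2222) / (7) = -1.2222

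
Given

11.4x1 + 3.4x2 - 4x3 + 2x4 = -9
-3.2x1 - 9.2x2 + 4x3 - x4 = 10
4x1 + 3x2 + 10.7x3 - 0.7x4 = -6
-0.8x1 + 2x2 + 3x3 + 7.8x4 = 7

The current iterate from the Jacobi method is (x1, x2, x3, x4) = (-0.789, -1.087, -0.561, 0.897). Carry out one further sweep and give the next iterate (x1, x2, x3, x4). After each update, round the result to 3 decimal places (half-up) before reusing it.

One sweep:
  x1 = (-9 - (3.4)·-1.087 - (-4)·-0.561 - (2)·0.897) / (11.4) = -0.819
  x2 = (10 - (-3.2)·-0.789 - (4)·-0.561 - (-1)·0.897) / (-9.2) = -1.154
  x3 = (-6 - (4)·-0.789 - (3)·-1.087 - (-0.7)·0.897) / (10.7) = 0.098
  x4 = (7 - (-0.8)·-0.789 - (2)·-1.087 - (3)·-0.561) / (7.8) = 1.311

(-0.819, -1.154, 0.098, 1.311)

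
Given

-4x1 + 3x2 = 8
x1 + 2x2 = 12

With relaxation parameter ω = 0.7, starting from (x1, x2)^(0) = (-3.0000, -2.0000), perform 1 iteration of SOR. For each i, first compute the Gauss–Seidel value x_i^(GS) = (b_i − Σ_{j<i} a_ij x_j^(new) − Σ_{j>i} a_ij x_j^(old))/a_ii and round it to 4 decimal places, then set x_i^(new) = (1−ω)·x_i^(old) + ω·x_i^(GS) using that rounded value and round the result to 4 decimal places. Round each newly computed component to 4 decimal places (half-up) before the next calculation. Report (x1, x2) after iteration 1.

(-3.3500, 4.7725)

Iteration 1:
  x1: GS value = (8 - (3)·-2.0000) / (-4) = -3.5000;  x1 ← (1−ω)·-3.0000 + ω·-3.5000 = -3.3500
  x2: GS value = (12 - (1)·-3.3500) / (2) = 7.6750;  x2 ← (1−ω)·-2.0000 + ω·7.6750 = 4.7725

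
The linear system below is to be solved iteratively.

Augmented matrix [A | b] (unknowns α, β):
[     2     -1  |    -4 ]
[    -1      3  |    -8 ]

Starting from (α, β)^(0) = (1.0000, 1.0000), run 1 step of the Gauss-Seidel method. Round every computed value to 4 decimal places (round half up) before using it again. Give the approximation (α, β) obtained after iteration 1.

(-1.5000, -3.1667)

Iteration 1:
  α = (-4 - (-1)·1.0000) / (2) = -1.5000
  β = (-8 - (-1)·-1.5000) / (3) = -3.1667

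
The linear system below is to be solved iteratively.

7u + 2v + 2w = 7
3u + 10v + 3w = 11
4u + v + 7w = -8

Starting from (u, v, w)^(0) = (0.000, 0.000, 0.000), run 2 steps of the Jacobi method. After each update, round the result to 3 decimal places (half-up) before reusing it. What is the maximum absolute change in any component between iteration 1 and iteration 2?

Iteration 1:
  u = (7 - (2)·0.000 - (2)·0.000) / (7) = 1.000
  v = (11 - (3)·0.000 - (3)·0.000) / (10) = 1.100
  w = (-8 - (4)·0.000 - (1)·0.000) / (7) = -1.143
Iteration 2:
  u = (7 - (2)·1.100 - (2)·-1.143) / (7) = 1.012
  v = (11 - (3)·1.000 - (3)·-1.143) / (10) = 1.143
  w = (-8 - (4)·1.000 - (1)·1.100) / (7) = -1.871
Change: (0.012, 0.043, -0.728) → max |·| = 0.728

0.728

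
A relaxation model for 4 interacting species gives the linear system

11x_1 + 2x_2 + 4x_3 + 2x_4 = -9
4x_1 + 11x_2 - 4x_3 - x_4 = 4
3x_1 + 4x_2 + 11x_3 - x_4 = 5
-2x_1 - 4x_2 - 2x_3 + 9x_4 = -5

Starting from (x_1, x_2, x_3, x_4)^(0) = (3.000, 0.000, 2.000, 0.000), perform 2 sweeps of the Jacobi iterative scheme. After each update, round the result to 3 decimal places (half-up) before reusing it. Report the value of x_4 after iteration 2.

Iteration 1:
  x_1 = (-9 - (2)·0.000 - (4)·2.000 - (2)·0.000) / (11) = -1.545
  x_2 = (4 - (4)·3.000 - (-4)·2.000 - (-1)·0.000) / (11) = 0.000
  x_3 = (5 - (3)·3.000 - (4)·0.000 - (-1)·0.000) / (11) = -0.364
  x_4 = (-5 - (-2)·3.000 - (-4)·0.000 - (-2)·2.000) / (9) = 0.556
Iteration 2:
  x_1 = (-9 - (2)·0.000 - (4)·-0.364 - (2)·0.556) / (11) = -0.787
  x_2 = (4 - (4)·-1.545 - (-4)·-0.364 - (-1)·0.556) / (11) = 0.844
  x_3 = (5 - (3)·-1.545 - (4)·0.000 - (-1)·0.556) / (11) = 0.926
  x_4 = (-5 - (-2)·-1.545 - (-4)·0.000 - (-2)·-0.364) / (9) = -0.980

-0.980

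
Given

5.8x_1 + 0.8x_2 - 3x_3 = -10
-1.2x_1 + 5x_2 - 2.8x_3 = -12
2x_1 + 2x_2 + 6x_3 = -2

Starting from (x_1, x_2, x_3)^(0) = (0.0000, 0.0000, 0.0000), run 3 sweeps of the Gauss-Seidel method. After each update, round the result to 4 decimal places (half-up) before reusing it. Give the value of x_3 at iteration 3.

0.8513

Iteration 1:
  x_1 = (-10 - (0.8)·0.0000 - (-3)·0.0000) / (5.8) = -1.7241
  x_2 = (-12 - (-1.2)·-1.7241 - (-2.8)·0.0000) / (5) = -2.8138
  x_3 = (-2 - (2)·-1.7241 - (2)·-2.8138) / (6) = 1.1793
Iteration 2:
  x_1 = (-10 - (0.8)·-2.8138 - (-3)·1.1793) / (5.8) = -0.7260
  x_2 = (-12 - (-1.2)·-0.7260 - (-2.8)·1.1793) / (5) = -1.9138
  x_3 = (-2 - (2)·-0.7260 - (2)·-1.9138) / (6) = 0.5466
Iteration 3:
  x_1 = (-10 - (0.8)·-1.9138 - (-3)·0.5466) / (5.8) = -1.1774
  x_2 = (-12 - (-1.2)·-1.1774 - (-2.8)·0.5466) / (5) = -2.3765
  x_3 = (-2 - (2)·-1.1774 - (2)·-2.3765) / (6) = 0.8513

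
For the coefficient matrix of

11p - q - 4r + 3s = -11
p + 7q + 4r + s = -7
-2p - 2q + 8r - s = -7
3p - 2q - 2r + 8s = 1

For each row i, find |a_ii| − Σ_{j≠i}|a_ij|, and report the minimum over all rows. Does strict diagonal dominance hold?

1

row 1: |11| − (1+4+3) = 3
row 2: |7| − (1+4+1) = 1
row 3: |8| − (2+2+1) = 3
row 4: |8| − (3+2+2) = 1
minimum over rows = 1 → strictly diagonally dominant (convergence guaranteed)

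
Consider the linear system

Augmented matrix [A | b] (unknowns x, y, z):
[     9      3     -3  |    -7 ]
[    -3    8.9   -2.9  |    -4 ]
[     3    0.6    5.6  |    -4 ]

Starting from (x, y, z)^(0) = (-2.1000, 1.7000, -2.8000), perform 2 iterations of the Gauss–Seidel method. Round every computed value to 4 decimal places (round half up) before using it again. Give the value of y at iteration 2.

-0.1506

Iteration 1:
  x = (-7 - (3)·1.7000 - (-3)·-2.8000) / (9) = -2.2778
  y = (-4 - (-3)·-2.2778 - (-2.9)·-2.8000) / (8.9) = -2.1296
  z = (-4 - (3)·-2.2778 - (0.6)·-2.1296) / (5.6) = 0.7341
Iteration 2:
  x = (-7 - (3)·-2.1296 - (-3)·0.7341) / (9) = 0.1768
  y = (-4 - (-3)·0.1768 - (-2.9)·0.7341) / (8.9) = -0.1506
  z = (-4 - (3)·0.1768 - (0.6)·-0.1506) / (5.6) = -0.7929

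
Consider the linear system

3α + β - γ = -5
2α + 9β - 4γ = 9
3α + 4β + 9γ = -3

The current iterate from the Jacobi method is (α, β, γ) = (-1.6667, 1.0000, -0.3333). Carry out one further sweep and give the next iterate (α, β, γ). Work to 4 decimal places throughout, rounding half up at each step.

One sweep:
  α = (-5 - (1)·1.0000 - (-1)·-0.3333) / (3) = -2.1111
  β = (9 - (2)·-1.6667 - (-4)·-0.3333) / (9) = 1.2222
  γ = (-3 - (3)·-1.6667 - (4)·1.0000) / (9) = -0.2222

(-2.1111, 1.2222, -0.2222)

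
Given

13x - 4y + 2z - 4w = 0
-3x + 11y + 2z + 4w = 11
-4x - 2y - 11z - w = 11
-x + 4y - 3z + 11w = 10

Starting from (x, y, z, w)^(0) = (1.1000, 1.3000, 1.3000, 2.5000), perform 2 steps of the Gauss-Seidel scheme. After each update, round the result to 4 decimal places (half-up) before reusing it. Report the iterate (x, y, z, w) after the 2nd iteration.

(0.4421, 1.2236, -1.4303, 0.1143)

Iteration 1:
  x = (0 - (-4)·1.3000 - (2)·1.3000 - (-4)·2.5000) / (13) = 0.9692
  y = (11 - (-3)·0.9692 - (2)·1.3000 - (4)·2.5000) / (11) = 0.1189
  z = (11 - (-4)·0.9692 - (-2)·0.1189 - (-1)·2.5000) / (-11) = -1.6013
  w = (10 - (-1)·0.9692 - (4)·0.1189 - (-3)·-1.6013) / (11) = 0.5172
Iteration 2:
  x = (0 - (-4)·0.1189 - (2)·-1.6013 - (-4)·0.5172) / (13) = 0.4421
  y = (11 - (-3)·0.4421 - (2)·-1.6013 - (4)·0.5172) / (11) = 1.2236
  z = (11 - (-4)·0.4421 - (-2)·1.2236 - (-1)·0.5172) / (-11) = -1.4303
  w = (10 - (-1)·0.4421 - (4)·1.2236 - (-3)·-1.4303) / (11) = 0.1143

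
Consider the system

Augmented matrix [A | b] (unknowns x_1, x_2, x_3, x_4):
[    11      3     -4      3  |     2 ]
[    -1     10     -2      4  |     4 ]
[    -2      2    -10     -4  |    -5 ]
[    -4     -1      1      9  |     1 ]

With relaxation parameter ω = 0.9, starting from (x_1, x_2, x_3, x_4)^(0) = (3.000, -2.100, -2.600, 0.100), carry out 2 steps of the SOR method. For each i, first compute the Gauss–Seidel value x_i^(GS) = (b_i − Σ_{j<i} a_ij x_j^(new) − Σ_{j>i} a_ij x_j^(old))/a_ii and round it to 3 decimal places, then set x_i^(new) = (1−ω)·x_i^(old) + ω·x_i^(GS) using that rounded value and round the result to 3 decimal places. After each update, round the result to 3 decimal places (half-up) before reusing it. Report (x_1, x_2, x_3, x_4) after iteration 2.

Iteration 1:
  x_1: GS value = (2 - (3)·-2.100 - (-4)·-2.600 - (3)·0.100) / (11) = -0.218;  x_1 ← (1−ω)·3.000 + ω·-0.218 = 0.104
  x_2: GS value = (4 - (-1)·0.104 - (-2)·-2.600 - (4)·0.100) / (10) = -0.150;  x_2 ← (1−ω)·-2.100 + ω·-0.150 = -0.345
  x_3: GS value = (-5 - (-2)·0.104 - (2)·-0.345 - (-4)·0.100) / (-10) = 0.370;  x_3 ← (1−ω)·-2.600 + ω·0.370 = 0.073
  x_4: GS value = (1 - (-4)·0.104 - (-1)·-0.345 - (1)·0.073) / (9) = 0.111;  x_4 ← (1−ω)·0.100 + ω·0.111 = 0.110
Iteration 2:
  x_1: GS value = (2 - (3)·-0.345 - (-4)·0.073 - (3)·0.110) / (11) = 0.272;  x_1 ← (1−ω)·0.104 + ω·0.272 = 0.255
  x_2: GS value = (4 - (-1)·0.255 - (-2)·0.073 - (4)·0.110) / (10) = 0.396;  x_2 ← (1−ω)·-0.345 + ω·0.396 = 0.322
  x_3: GS value = (-5 - (-2)·0.255 - (2)·0.322 - (-4)·0.110) / (-10) = 0.469;  x_3 ← (1−ω)·0.073 + ω·0.469 = 0.429
  x_4: GS value = (1 - (-4)·0.255 - (-1)·0.322 - (1)·0.429) / (9) = 0.213;  x_4 ← (1−ω)·0.110 + ω·0.213 = 0.203

(0.255, 0.322, 0.429, 0.203)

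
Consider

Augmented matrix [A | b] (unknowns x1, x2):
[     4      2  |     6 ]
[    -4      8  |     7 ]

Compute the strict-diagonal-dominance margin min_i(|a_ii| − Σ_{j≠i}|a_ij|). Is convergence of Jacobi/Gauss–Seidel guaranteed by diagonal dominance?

row 1: |4| − (2) = 2
row 2: |8| − (4) = 4
minimum over rows = 2 → strictly diagonally dominant (convergence guaranteed)

2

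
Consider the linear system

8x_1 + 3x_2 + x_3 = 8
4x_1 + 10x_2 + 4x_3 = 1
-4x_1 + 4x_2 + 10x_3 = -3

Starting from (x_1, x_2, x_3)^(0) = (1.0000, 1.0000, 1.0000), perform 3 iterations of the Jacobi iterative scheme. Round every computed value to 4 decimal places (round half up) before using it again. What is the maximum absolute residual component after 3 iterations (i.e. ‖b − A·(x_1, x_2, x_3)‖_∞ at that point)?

Iteration 1:
  x_1 = (8 - (3)·1.0000 - (1)·1.0000) / (8) = 0.5000
  x_2 = (1 - (4)·1.0000 - (4)·1.0000) / (10) = -0.7000
  x_3 = (-3 - (-4)·1.0000 - (4)·1.0000) / (10) = -0.3000
Iteration 2:
  x_1 = (8 - (3)·-0.7000 - (1)·-0.3000) / (8) = 1.3000
  x_2 = (1 - (4)·0.5000 - (4)·-0.3000) / (10) = 0.0200
  x_3 = (-3 - (-4)·0.5000 - (4)·-0.7000) / (10) = 0.1800
Iteration 3:
  x_1 = (8 - (3)·0.0200 - (1)·0.1800) / (8) = 0.9700
  x_2 = (1 - (4)·1.3000 - (4)·0.1800) / (10) = -0.4920
  x_3 = (-3 - (-4)·1.3000 - (4)·0.0200) / (10) = 0.2120
Residual b − A·x = (1.5040, 1.1920, 0.7280); ∞-norm = 1.5040

1.5040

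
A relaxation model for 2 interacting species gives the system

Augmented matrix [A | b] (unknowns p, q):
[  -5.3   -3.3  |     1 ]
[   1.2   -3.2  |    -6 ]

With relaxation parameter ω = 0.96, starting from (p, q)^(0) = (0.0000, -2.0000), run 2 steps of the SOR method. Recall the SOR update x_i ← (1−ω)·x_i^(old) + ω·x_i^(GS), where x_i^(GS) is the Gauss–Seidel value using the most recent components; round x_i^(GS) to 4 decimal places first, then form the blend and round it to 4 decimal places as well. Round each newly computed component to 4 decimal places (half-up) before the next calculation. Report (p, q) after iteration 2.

(-1.3869, 1.3841)

Iteration 1:
  p: GS value = (1 - (-3.3)·-2.0000) / (-5.3) = 1.0566;  p ← (1−ω)·0.0000 + ω·1.0566 = 1.0143
  q: GS value = (-6 - (1.2)·1.0143) / (-3.2) = 2.2554;  q ← (1−ω)·-2.0000 + ω·2.2554 = 2.0852
Iteration 2:
  p: GS value = (1 - (-3.3)·2.0852) / (-5.3) = -1.4870;  p ← (1−ω)·1.0143 + ω·-1.4870 = -1.3869
  q: GS value = (-6 - (1.2)·-1.3869) / (-3.2) = 1.3549;  q ← (1−ω)·2.0852 + ω·1.3549 = 1.3841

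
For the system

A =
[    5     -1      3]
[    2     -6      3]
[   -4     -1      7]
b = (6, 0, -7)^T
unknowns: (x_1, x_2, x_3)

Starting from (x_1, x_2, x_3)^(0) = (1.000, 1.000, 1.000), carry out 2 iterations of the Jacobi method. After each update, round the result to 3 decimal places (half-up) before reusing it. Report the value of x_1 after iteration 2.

Iteration 1:
  x_1 = (6 - (-1)·1.000 - (3)·1.000) / (5) = 0.800
  x_2 = (0 - (2)·1.000 - (3)·1.000) / (-6) = 0.833
  x_3 = (-7 - (-4)·1.000 - (-1)·1.000) / (7) = -0.286
Iteration 2:
  x_1 = (6 - (-1)·0.833 - (3)·-0.286) / (5) = 1.538
  x_2 = (0 - (2)·0.800 - (3)·-0.286) / (-6) = 0.124
  x_3 = (-7 - (-4)·0.800 - (-1)·0.833) / (7) = -0.424

1.538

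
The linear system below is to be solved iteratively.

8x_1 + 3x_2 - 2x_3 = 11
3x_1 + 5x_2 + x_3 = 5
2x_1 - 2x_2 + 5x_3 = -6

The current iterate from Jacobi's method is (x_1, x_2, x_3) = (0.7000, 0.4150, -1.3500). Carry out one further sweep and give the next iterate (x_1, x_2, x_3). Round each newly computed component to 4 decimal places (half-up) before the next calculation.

One sweep:
  x_1 = (11 - (3)·0.4150 - (-2)·-1.3500) / (8) = 0.8819
  x_2 = (5 - (3)·0.7000 - (1)·-1.3500) / (5) = 0.8500
  x_3 = (-6 - (2)·0.7000 - (-2)·0.4150) / (5) = -1.3140

(0.8819, 0.8500, -1.3140)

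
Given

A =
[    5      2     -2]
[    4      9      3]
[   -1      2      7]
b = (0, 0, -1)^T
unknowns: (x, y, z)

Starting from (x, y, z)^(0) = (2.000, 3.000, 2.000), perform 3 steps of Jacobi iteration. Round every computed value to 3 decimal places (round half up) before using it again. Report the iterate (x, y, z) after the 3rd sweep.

Iteration 1:
  x = (0 - (2)·3.000 - (-2)·2.000) / (5) = -0.400
  y = (0 - (4)·2.000 - (3)·2.000) / (9) = -1.556
  z = (-1 - (-1)·2.000 - (2)·3.000) / (7) = -0.714
Iteration 2:
  x = (0 - (2)·-1.556 - (-2)·-0.714) / (5) = 0.337
  y = (0 - (4)·-0.400 - (3)·-0.714) / (9) = 0.416
  z = (-1 - (-1)·-0.400 - (2)·-1.556) / (7) = 0.245
Iteration 3:
  x = (0 - (2)·0.416 - (-2)·0.245) / (5) = -0.068
  y = (0 - (4)·0.337 - (3)·0.245) / (9) = -0.231
  z = (-1 - (-1)·0.337 - (2)·0.416) / (7) = -0.214

(-0.068, -0.231, -0.214)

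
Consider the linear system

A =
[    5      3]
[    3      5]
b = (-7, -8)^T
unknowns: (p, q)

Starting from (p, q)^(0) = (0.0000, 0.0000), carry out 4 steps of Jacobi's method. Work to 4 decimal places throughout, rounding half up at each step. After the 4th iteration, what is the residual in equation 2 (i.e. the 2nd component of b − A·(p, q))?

-1.0368

Iteration 1:
  p = (-7 - (3)·0.0000) / (5) = -1.4000
  q = (-8 - (3)·0.0000) / (5) = -1.6000
Iteration 2:
  p = (-7 - (3)·-1.6000) / (5) = -0.4400
  q = (-8 - (3)·-1.4000) / (5) = -0.7600
Iteration 3:
  p = (-7 - (3)·-0.7600) / (5) = -0.9440
  q = (-8 - (3)·-0.4400) / (5) = -1.3360
Iteration 4:
  p = (-7 - (3)·-1.3360) / (5) = -0.5984
  q = (-8 - (3)·-0.9440) / (5) = -1.0336
Residual b − A·x = (-0.9072, -1.0368)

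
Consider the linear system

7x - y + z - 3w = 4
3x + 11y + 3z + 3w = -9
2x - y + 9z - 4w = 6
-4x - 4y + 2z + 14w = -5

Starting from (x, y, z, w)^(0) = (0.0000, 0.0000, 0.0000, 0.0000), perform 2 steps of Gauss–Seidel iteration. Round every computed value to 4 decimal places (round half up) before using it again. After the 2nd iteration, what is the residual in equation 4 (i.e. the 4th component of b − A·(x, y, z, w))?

Iteration 1:
  x = (4 - (-1)·0.0000 - (1)·0.0000 - (-3)·0.0000) / (7) = 0.5714
  y = (-9 - (3)·0.5714 - (3)·0.0000 - (3)·0.0000) / (11) = -0.9740
  z = (6 - (2)·0.5714 - (-1)·-0.9740 - (-4)·0.0000) / (9) = 0.4315
  w = (-5 - (-4)·0.5714 - (-4)·-0.9740 - (2)·0.4315) / (14) = -0.5338
Iteration 2:
  x = (4 - (-1)·-0.9740 - (1)·0.4315 - (-3)·-0.5338) / (7) = 0.1419
  y = (-9 - (3)·0.1419 - (3)·0.4315 - (3)·-0.5338) / (11) = -0.8290
  z = (6 - (2)·0.1419 - (-1)·-0.8290 - (-4)·-0.5338) / (9) = 0.3058
  w = (-5 - (-4)·0.1419 - (-4)·-0.8290 - (2)·0.3058) / (14) = -0.5971
Residual b − A·x = (0.0806, 0.5672, -0.2534, -0.0006)

-0.0006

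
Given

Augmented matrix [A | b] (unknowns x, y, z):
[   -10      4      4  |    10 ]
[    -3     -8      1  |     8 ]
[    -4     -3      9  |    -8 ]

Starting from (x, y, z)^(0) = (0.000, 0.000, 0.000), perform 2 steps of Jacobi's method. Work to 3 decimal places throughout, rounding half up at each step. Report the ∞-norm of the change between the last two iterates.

0.778

Iteration 1:
  x = (10 - (4)·0.000 - (4)·0.000) / (-10) = -1.000
  y = (8 - (-3)·0.000 - (1)·0.000) / (-8) = -1.000
  z = (-8 - (-4)·0.000 - (-3)·0.000) / (9) = -0.889
Iteration 2:
  x = (10 - (4)·-1.000 - (4)·-0.889) / (-10) = -1.756
  y = (8 - (-3)·-1.000 - (1)·-0.889) / (-8) = -0.736
  z = (-8 - (-4)·-1.000 - (-3)·-1.000) / (9) = -1.667
Change: (-0.756, 0.264, -0.778) → max |·| = 0.778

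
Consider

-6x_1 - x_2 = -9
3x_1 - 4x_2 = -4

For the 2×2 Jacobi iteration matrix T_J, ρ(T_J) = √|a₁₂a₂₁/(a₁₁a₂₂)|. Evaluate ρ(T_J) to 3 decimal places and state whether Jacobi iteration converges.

0.354

a₁₂a₂₁/(a₁₁a₂₂) = (-1)·(3) / ((-6)·(-4)) = -0.125000
ρ = √|-0.125000| = √0.125000 = 0.354
ρ < 1, so Jacobi converges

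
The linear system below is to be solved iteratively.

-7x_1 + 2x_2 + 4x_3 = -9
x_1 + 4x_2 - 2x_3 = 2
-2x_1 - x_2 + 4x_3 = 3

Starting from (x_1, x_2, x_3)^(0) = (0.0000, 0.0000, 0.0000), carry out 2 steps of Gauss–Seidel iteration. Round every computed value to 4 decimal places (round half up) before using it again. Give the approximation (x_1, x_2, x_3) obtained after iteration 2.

(2.1582, 0.6792, 1.9989)

Iteration 1:
  x_1 = (-9 - (2)·0.0000 - (4)·0.0000) / (-7) = 1.2857
  x_2 = (2 - (1)·1.2857 - (-2)·0.0000) / (4) = 0.1786
  x_3 = (3 - (-2)·1.2857 - (-1)·0.1786) / (4) = 1.4375
Iteration 2:
  x_1 = (-9 - (2)·0.1786 - (4)·1.4375) / (-7) = 2.1582
  x_2 = (2 - (1)·2.1582 - (-2)·1.4375) / (4) = 0.6792
  x_3 = (3 - (-2)·2.1582 - (-1)·0.6792) / (4) = 1.9989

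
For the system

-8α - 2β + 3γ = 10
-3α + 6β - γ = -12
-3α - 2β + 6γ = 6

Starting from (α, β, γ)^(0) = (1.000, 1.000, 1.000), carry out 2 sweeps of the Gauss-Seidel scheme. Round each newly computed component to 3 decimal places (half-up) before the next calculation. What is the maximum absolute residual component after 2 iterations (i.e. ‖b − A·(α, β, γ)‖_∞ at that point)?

0.561

Iteration 1:
  α = (10 - (-2)·1.000 - (3)·1.000) / (-8) = -1.125
  β = (-12 - (-3)·-1.125 - (-1)·1.000) / (6) = -2.396
  γ = (6 - (-3)·-1.125 - (-2)·-2.396) / (6) = -0.361
Iteration 2:
  α = (10 - (-2)·-2.396 - (3)·-0.361) / (-8) = -0.786
  β = (-12 - (-3)·-0.786 - (-1)·-0.361) / (6) = -2.453
  γ = (6 - (-3)·-0.786 - (-2)·-2.453) / (6) = -0.211
Residual b − A·x = (-0.561, 0.149, 0.002); ∞-norm = 0.561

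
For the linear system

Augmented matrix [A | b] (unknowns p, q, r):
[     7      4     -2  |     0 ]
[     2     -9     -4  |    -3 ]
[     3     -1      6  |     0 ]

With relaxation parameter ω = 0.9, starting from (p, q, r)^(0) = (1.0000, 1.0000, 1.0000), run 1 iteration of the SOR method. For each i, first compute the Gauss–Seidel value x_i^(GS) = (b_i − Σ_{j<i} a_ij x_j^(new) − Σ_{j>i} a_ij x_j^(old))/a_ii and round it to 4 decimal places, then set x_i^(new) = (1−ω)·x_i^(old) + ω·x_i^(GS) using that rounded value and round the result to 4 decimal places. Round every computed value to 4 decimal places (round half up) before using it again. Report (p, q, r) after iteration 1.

Iteration 1:
  p: GS value = (0 - (4)·1.0000 - (-2)·1.0000) / (7) = -0.2857;  p ← (1−ω)·1.0000 + ω·-0.2857 = -0.1571
  q: GS value = (-3 - (2)·-0.1571 - (-4)·1.0000) / (-9) = -0.1460;  q ← (1−ω)·1.0000 + ω·-0.1460 = -0.0314
  r: GS value = (0 - (3)·-0.1571 - (-1)·-0.0314) / (6) = 0.0733;  r ← (1−ω)·1.0000 + ω·0.0733 = 0.1660

(-0.1571, -0.0314, 0.1660)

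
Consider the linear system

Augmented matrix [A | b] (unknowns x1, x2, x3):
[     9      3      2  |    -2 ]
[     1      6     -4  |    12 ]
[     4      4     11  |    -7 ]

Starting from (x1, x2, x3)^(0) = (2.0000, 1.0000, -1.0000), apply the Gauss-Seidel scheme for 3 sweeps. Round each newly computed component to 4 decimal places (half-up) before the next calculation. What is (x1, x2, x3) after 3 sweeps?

(-0.4705, 1.4268, -0.9841)

Iteration 1:
  x1 = (-2 - (3)·1.0000 - (2)·-1.0000) / (9) = -0.3333
  x2 = (12 - (1)·-0.3333 - (-4)·-1.0000) / (6) = 1.3889
  x3 = (-7 - (4)·-0.3333 - (4)·1.3889) / (11) = -1.0202
Iteration 2:
  x1 = (-2 - (3)·1.3889 - (2)·-1.0202) / (9) = -0.4585
  x2 = (12 - (1)·-0.4585 - (-4)·-1.0202) / (6) = 1.3963
  x3 = (-7 - (4)·-0.4585 - (4)·1.3963) / (11) = -0.9774
Iteration 3:
  x1 = (-2 - (3)·1.3963 - (2)·-0.9774) / (9) = -0.4705
  x2 = (12 - (1)·-0.4705 - (-4)·-0.9774) / (6) = 1.4268
  x3 = (-7 - (4)·-0.4705 - (4)·1.4268) / (11) = -0.9841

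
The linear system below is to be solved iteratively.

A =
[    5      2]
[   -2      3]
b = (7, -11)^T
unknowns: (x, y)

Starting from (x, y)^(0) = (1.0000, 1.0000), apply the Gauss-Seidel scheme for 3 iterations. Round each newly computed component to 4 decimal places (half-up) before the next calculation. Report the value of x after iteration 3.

2.1733

Iteration 1:
  x = (7 - (2)·1.0000) / (5) = 1.0000
  y = (-11 - (-2)·1.0000) / (3) = -3.0000
Iteration 2:
  x = (7 - (2)·-3.0000) / (5) = 2.6000
  y = (-11 - (-2)·2.6000) / (3) = -1.9333
Iteration 3:
  x = (7 - (2)·-1.9333) / (5) = 2.1733
  y = (-11 - (-2)·2.1733) / (3) = -2.2178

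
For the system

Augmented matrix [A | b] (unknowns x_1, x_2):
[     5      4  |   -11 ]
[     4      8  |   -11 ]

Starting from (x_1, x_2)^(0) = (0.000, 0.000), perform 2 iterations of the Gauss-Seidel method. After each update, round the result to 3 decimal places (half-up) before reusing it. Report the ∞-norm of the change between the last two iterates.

Iteration 1:
  x_1 = (-11 - (4)·0.000) / (5) = -2.200
  x_2 = (-11 - (4)·-2.200) / (8) = -0.275
Iteration 2:
  x_1 = (-11 - (4)·-0.275) / (5) = -1.980
  x_2 = (-11 - (4)·-1.980) / (8) = -0.385
Change: (0.220, -0.110) → max |·| = 0.220

0.220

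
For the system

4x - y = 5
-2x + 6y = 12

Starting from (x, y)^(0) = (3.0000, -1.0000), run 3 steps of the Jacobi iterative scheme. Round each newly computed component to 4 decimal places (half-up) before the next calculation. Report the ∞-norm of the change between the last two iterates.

0.3334

Iteration 1:
  x = (5 - (-1)·-1.0000) / (4) = 1.0000
  y = (12 - (-2)·3.0000) / (6) = 3.0000
Iteration 2:
  x = (5 - (-1)·3.0000) / (4) = 2.0000
  y = (12 - (-2)·1.0000) / (6) = 2.3333
Iteration 3:
  x = (5 - (-1)·2.3333) / (4) = 1.8333
  y = (12 - (-2)·2.0000) / (6) = 2.6667
Change: (-0.1667, 0.3334) → max |·| = 0.3334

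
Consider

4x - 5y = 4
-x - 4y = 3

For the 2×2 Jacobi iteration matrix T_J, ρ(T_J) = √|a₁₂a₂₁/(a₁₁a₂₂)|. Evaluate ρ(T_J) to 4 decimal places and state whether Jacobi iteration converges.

a₁₂a₂₁/(a₁₁a₂₂) = (-5)·(-1) / ((4)·(-4)) = -0.312500
ρ = √|-0.312500| = √0.312500 = 0.5590
ρ < 1, so Jacobi converges

0.5590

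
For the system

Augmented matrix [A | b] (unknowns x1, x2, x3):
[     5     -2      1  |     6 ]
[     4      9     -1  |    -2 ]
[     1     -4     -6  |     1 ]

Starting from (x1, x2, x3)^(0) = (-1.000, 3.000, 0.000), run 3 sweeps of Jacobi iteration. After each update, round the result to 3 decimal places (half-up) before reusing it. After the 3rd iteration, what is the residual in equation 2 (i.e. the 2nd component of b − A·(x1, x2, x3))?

Iteration 1:
  x1 = (6 - (-2)·3.000 - (1)·0.000) / (5) = 2.400
  x2 = (-2 - (4)·-1.000 - (-1)·0.000) / (9) = 0.222
  x3 = (1 - (1)·-1.000 - (-4)·3.000) / (-6) = -2.333
Iteration 2:
  x1 = (6 - (-2)·0.222 - (1)·-2.333) / (5) = 1.755
  x2 = (-2 - (4)·2.400 - (-1)·-2.333) / (9) = -1.548
  x3 = (1 - (1)·2.400 - (-4)·0.222) / (-6) = 0.085
Iteration 3:
  x1 = (6 - (-2)·-1.548 - (1)·0.085) / (5) = 0.564
  x2 = (-2 - (4)·1.755 - (-1)·0.085) / (9) = -0.993
  x3 = (1 - (1)·1.755 - (-4)·-1.548) / (-6) = 1.158
Residual b − A·x = (0.036, 5.839, 3.412)

5.839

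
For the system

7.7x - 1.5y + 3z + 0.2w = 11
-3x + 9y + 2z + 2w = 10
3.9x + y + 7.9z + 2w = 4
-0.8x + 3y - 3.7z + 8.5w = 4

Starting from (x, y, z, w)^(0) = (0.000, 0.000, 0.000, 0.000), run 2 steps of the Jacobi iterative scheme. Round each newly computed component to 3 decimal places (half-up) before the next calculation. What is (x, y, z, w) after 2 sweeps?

(1.436, 1.370, -0.459, 0.433)

Iteration 1:
  x = (11 - (-1.5)·0.000 - (3)·0.000 - (0.2)·0.000) / (7.7) = 1.429
  y = (10 - (-3)·0.000 - (2)·0.000 - (2)·0.000) / (9) = 1.111
  z = (4 - (3.9)·0.000 - (1)·0.000 - (2)·0.000) / (7.9) = 0.506
  w = (4 - (-0.8)·0.000 - (3)·0.000 - (-3.7)·0.000) / (8.5) = 0.471
Iteration 2:
  x = (11 - (-1.5)·1.111 - (3)·0.506 - (0.2)·0.471) / (7.7) = 1.436
  y = (10 - (-3)·1.429 - (2)·0.506 - (2)·0.471) / (9) = 1.370
  z = (4 - (3.9)·1.429 - (1)·1.111 - (2)·0.471) / (7.9) = -0.459
  w = (4 - (-0.8)·1.429 - (3)·1.111 - (-3.7)·0.506) / (8.5) = 0.433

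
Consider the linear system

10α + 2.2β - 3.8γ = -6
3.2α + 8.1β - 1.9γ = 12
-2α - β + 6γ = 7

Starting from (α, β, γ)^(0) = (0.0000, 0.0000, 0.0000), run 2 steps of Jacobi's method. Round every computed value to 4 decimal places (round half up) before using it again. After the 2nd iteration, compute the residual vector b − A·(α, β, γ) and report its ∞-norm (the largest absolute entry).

Iteration 1:
  α = (-6 - (2.2)·0.0000 - (-3.8)·0.0000) / (10) = -0.6000
  β = (12 - (3.2)·0.0000 - (-1.9)·0.0000) / (8.1) = 1.4815
  γ = (7 - (-2)·0.0000 - (-1)·0.0000) / (6) = 1.1667
Iteration 2:
  α = (-6 - (2.2)·1.4815 - (-3.8)·1.1667) / (10) = -0.4826
  β = (12 - (3.2)·-0.6000 - (-1.9)·1.1667) / (8.1) = 1.9922
  γ = (7 - (-2)·-0.6000 - (-1)·1.4815) / (6) = 1.2136
Residual b − A·x = (-0.9452, -0.2867, 0.7454); ∞-norm = 0.9452

0.9452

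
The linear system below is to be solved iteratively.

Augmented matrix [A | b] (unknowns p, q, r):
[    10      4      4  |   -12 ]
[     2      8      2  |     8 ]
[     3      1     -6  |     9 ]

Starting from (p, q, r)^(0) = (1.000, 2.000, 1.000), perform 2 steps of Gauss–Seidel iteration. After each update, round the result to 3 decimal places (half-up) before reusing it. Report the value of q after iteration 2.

1.806

Iteration 1:
  p = (-12 - (4)·2.000 - (4)·1.000) / (10) = -2.400
  q = (8 - (2)·-2.400 - (2)·1.000) / (8) = 1.350
  r = (9 - (3)·-2.400 - (1)·1.350) / (-6) = -2.475
Iteration 2:
  p = (-12 - (4)·1.350 - (4)·-2.475) / (10) = -0.750
  q = (8 - (2)·-0.750 - (2)·-2.475) / (8) = 1.806
  r = (9 - (3)·-0.750 - (1)·1.806) / (-6) = -1.574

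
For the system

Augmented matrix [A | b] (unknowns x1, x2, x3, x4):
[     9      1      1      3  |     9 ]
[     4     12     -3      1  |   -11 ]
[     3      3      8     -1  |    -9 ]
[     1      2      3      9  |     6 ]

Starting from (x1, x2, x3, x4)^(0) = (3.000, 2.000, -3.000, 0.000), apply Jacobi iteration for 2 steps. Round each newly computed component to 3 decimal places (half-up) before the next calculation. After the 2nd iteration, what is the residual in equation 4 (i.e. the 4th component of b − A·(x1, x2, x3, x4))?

Iteration 1:
  x1 = (9 - (1)·2.000 - (1)·-3.000 - (3)·0.000) / (9) = 1.111
  x2 = (-11 - (4)·3.000 - (-3)·-3.000 - (1)·0.000) / (12) = -2.667
  x3 = (-9 - (3)·3.000 - (3)·2.000 - (-1)·0.000) / (8) = -3.000
  x4 = (6 - (1)·3.000 - (2)·2.000 - (3)·-3.000) / (9) = 0.889
Iteration 2:
  x1 = (9 - (1)·-2.667 - (1)·-3.000 - (3)·0.889) / (9) = 1.333
  x2 = (-11 - (4)·1.111 - (-3)·-3.000 - (1)·0.889) / (12) = -2.111
  x3 = (-9 - (3)·1.111 - (3)·-2.667 - (-1)·0.889) / (8) = -0.430
  x4 = (6 - (1)·1.111 - (2)·-2.667 - (3)·-3.000) / (9) = 2.136
Residual b − A·x = (-6.864, 5.574, -1.090, -9.045)

-9.045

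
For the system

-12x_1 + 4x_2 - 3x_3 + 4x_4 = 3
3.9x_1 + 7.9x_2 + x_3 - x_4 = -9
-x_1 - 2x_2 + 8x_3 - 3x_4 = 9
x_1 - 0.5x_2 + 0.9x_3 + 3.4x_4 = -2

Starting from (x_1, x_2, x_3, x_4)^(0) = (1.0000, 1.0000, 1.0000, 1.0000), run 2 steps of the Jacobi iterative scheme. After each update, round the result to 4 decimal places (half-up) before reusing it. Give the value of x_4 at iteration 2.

Iteration 1:
  x_1 = (3 - (4)·1.0000 - (-3)·1.0000 - (4)·1.0000) / (-12) = 0.1667
  x_2 = (-9 - (3.9)·1.0000 - (1)·1.0000 - (-1)·1.0000) / (7.9) = -1.6329
  x_3 = (9 - (-1)·1.0000 - (-2)·1.0000 - (-3)·1.0000) / (8) = 1.8750
  x_4 = (-2 - (1)·1.0000 - (-0.5)·1.0000 - (0.9)·1.0000) / (3.4) = -1.0000
Iteration 2:
  x_1 = (3 - (4)·-1.6329 - (-3)·1.8750 - (4)·-1.0000) / (-12) = -1.5964
  x_2 = (-9 - (3.9)·0.1667 - (1)·1.8750 - (-1)·-1.0000) / (7.9) = -1.5855
  x_3 = (9 - (-1)·0.1667 - (-2)·-1.6329 - (-3)·-1.0000) / (8) = 0.3626
  x_4 = (-2 - (1)·0.1667 - (-0.5)·-1.6329 - (0.9)·1.8750) / (3.4) = -1.3737

-1.3737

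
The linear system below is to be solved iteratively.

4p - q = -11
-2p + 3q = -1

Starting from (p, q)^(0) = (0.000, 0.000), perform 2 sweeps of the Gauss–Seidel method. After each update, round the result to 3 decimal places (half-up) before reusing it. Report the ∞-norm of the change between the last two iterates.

Iteration 1:
  p = (-11 - (-1)·0.000) / (4) = -2.750
  q = (-1 - (-2)·-2.750) / (3) = -2.167
Iteration 2:
  p = (-11 - (-1)·-2.167) / (4) = -3.292
  q = (-1 - (-2)·-3.292) / (3) = -2.528
Change: (-0.542, -0.361) → max |·| = 0.542

0.542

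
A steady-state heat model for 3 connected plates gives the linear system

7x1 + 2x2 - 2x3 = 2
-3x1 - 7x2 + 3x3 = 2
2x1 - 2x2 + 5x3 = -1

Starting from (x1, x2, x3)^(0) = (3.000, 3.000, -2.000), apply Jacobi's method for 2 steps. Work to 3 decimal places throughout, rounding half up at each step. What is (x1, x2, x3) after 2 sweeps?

Iteration 1:
  x1 = (2 - (2)·3.000 - (-2)·-2.000) / (7) = -1.143
  x2 = (2 - (-3)·3.000 - (3)·-2.000) / (-7) = -2.429
  x3 = (-1 - (2)·3.000 - (-2)·3.000) / (5) = -0.200
Iteration 2:
  x1 = (2 - (2)·-2.429 - (-2)·-0.200) / (7) = 0.923
  x2 = (2 - (-3)·-1.143 - (3)·-0.200) / (-7) = 0.118
  x3 = (-1 - (2)·-1.143 - (-2)·-2.429) / (5) = -0.714

(0.923, 0.118, -0.714)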